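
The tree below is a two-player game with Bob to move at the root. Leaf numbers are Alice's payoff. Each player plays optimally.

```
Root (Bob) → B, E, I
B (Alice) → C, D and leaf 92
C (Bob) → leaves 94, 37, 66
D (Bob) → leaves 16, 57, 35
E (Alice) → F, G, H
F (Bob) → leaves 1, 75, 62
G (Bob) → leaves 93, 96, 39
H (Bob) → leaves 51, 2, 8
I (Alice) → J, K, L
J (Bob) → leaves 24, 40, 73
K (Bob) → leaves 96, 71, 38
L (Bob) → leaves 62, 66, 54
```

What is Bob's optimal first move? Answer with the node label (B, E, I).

E

C (Bob): min(94, 37, 66) = 37
D (Bob): min(16, 57, 35) = 16
B (Alice): max(37, 16, 92) = 92
F (Bob): min(1, 75, 62) = 1
G (Bob): min(93, 96, 39) = 39
H (Bob): min(51, 2, 8) = 2
E (Alice): max(1, 39, 2) = 39
J (Bob): min(24, 40, 73) = 24
K (Bob): min(96, 71, 38) = 38
L (Bob): min(62, 66, 54) = 54
I (Alice): max(24, 38, 54) = 54
Root (Bob): min(92, 39, 54) = 39
Bob picks the child with the lowest value: E (value 39).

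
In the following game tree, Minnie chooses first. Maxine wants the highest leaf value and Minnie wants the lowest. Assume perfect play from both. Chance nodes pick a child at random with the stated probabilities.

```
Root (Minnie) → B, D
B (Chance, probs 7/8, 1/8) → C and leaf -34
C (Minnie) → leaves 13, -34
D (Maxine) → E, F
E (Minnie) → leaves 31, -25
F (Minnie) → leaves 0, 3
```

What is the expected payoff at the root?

-34

C (Minnie): min(13, -34) = -34
B (Chance): 7/8·-34 + 1/8·-34 = -34
E (Minnie): min(31, -25) = -25
F (Minnie): min(0, 3) = 0
D (Maxine): max(-25, 0) = 0
Root (Minnie): min(-34, 0) = -34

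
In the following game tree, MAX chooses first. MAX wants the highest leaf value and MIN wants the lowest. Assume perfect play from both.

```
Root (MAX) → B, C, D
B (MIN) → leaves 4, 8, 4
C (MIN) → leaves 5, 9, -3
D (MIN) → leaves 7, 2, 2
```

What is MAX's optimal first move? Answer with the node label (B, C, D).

B (MIN): min(4, 8, 4) = 4
C (MIN): min(5, 9, -3) = -3
D (MIN): min(7, 2, 2) = 2
Root (MAX): max(4, -3, 2) = 4
MAX picks the child with the highest value: B (value 4).

B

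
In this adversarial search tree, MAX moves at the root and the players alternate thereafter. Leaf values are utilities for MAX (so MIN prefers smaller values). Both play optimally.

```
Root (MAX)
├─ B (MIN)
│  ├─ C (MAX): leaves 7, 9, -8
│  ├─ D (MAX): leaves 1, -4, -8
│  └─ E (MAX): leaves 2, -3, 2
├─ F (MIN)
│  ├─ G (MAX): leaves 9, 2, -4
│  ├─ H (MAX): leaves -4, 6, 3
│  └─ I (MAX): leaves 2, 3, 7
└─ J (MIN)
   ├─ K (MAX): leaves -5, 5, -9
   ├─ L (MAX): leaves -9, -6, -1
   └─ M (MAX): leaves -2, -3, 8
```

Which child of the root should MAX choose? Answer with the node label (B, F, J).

F

C (MAX): max(7, 9, -8) = 9
D (MAX): max(1, -4, -8) = 1
E (MAX): max(2, -3, 2) = 2
B (MIN): min(9, 1, 2) = 1
G (MAX): max(9, 2, -4) = 9
H (MAX): max(-4, 6, 3) = 6
I (MAX): max(2, 3, 7) = 7
F (MIN): min(9, 6, 7) = 6
K (MAX): max(-5, 5, -9) = 5
L (MAX): max(-9, -6, -1) = -1
M (MAX): max(-2, -3, 8) = 8
J (MIN): min(5, -1, 8) = -1
Root (MAX): max(1, 6, -1) = 6
MAX picks the child with the highest value: F (value 6).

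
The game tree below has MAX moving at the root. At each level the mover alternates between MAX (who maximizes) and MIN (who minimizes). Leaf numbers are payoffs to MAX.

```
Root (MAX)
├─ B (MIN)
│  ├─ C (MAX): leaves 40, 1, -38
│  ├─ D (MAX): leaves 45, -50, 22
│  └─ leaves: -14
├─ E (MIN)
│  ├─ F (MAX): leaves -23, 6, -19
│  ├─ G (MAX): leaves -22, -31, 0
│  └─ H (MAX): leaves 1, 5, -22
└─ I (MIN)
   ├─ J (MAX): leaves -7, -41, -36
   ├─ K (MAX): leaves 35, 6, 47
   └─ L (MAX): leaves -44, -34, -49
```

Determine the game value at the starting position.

0

C (MAX): max(40, 1, -38) = 40
D (MAX): max(45, -50, 22) = 45
B (MIN): min(40, 45, -14) = -14
F (MAX): max(-23, 6, -19) = 6
G (MAX): max(-22, -31, 0) = 0
H (MAX): max(1, 5, -22) = 5
E (MIN): min(6, 0, 5) = 0
J (MAX): max(-7, -41, -36) = -7
K (MAX): max(35, 6, 47) = 47
L (MAX): max(-44, -34, -49) = -34
I (MIN): min(-7, 47, -34) = -34
Root (MAX): max(-14, 0, -34) = 0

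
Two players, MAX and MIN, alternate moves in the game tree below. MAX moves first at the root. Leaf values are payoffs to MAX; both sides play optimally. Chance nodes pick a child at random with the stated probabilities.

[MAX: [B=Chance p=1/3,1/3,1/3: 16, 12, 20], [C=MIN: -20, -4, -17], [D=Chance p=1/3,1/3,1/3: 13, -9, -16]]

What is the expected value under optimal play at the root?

B (Chance): 1/3·16 + 1/3·12 + 1/3·20 = 16
C (MIN): min(-20, -4, -17) = -20
D (Chance): 1/3·13 + 1/3·-9 + 1/3·-16 = -4
Root (MAX): max(16, -20, -4) = 16

16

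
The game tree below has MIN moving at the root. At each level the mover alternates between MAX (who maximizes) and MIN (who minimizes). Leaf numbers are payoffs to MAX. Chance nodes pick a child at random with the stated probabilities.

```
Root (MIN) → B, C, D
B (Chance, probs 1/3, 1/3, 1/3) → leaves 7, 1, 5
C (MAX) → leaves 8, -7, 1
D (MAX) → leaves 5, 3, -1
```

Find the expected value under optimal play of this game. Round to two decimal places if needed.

B (Chance): 1/3·7 + 1/3·1 + 1/3·5 = 4.33
C (MAX): max(8, -7, 1) = 8
D (MAX): max(5, 3, -1) = 5
Root (MIN): min(4.33, 8, 5) = 4.33

4.33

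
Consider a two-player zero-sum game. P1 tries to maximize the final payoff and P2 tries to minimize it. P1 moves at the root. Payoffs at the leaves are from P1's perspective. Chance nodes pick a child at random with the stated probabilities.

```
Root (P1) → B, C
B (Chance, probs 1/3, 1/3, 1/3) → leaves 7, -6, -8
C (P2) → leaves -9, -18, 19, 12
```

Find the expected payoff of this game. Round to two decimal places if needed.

B (Chance): 1/3·7 + 1/3·-6 + 1/3·-8 = -2.33
C (P2): min(-9, -18, 19, 12) = -18
Root (P1): max(-2.33, -18) = -2.33

-2.33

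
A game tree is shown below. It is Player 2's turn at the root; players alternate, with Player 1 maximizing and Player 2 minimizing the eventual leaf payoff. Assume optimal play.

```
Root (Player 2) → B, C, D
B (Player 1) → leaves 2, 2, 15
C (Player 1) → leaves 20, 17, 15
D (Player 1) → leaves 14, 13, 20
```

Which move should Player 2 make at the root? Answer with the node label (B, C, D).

B (Player 1): max(2, 2, 15) = 15
C (Player 1): max(20, 17, 15) = 20
D (Player 1): max(14, 13, 20) = 20
Root (Player 2): min(15, 20, 20) = 15
Player 2 picks the child with the lowest value: B (value 15).

B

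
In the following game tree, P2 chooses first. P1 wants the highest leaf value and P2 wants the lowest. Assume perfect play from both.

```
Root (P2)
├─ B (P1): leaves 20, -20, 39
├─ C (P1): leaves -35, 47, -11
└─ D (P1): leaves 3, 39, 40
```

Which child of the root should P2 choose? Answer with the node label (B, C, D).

B (P1): max(20, -20, 39) = 39
C (P1): max(-35, 47, -11) = 47
D (P1): max(3, 39, 40) = 40
Root (P2): min(39, 47, 40) = 39
P2 picks the child with the lowest value: B (value 39).

B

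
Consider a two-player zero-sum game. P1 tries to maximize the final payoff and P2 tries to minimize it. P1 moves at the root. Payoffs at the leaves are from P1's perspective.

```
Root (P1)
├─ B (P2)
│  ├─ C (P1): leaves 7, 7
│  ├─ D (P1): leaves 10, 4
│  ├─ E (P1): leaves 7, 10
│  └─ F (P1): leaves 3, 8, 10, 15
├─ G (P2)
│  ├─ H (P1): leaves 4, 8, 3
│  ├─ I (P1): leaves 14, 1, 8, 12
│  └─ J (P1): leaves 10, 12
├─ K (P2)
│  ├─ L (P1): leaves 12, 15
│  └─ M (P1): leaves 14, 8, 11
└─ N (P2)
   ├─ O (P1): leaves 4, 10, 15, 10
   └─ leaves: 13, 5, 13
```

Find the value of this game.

14

C (P1): max(7, 7) = 7
D (P1): max(10, 4) = 10
E (P1): max(7, 10) = 10
F (P1): max(3, 8, 10, 15) = 15
B (P2): min(7, 10, 10, 15) = 7
H (P1): max(4, 8, 3) = 8
I (P1): max(14, 1, 8, 12) = 14
J (P1): max(10, 12) = 12
G (P2): min(8, 14, 12) = 8
L (P1): max(12, 15) = 15
M (P1): max(14, 8, 11) = 14
K (P2): min(15, 14) = 14
O (P1): max(4, 10, 15, 10) = 15
N (P2): min(15, 13, 5, 13) = 5
Root (P1): max(7, 8, 14, 5) = 14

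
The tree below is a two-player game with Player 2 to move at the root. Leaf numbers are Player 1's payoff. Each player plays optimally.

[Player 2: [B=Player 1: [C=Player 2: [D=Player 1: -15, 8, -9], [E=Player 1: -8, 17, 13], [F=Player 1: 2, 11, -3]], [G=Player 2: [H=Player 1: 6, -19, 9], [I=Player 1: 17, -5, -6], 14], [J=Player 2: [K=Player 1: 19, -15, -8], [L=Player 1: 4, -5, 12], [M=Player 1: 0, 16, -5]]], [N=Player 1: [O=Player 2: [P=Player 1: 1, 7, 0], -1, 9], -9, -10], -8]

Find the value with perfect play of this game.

-8

D (Player 1): max(-15, 8, -9) = 8
E (Player 1): max(-8, 17, 13) = 17
F (Player 1): max(2, 11, -3) = 11
C (Player 2): min(8, 17, 11) = 8
H (Player 1): max(6, -19, 9) = 9
I (Player 1): max(17, -5, -6) = 17
G (Player 2): min(9, 17, 14) = 9
K (Player 1): max(19, -15, -8) = 19
L (Player 1): max(4, -5, 12) = 12
M (Player 1): max(0, 16, -5) = 16
J (Player 2): min(19, 12, 16) = 12
B (Player 1): max(8, 9, 12) = 12
P (Player 1): max(1, 7, 0) = 7
O (Player 2): min(7, -1, 9) = -1
N (Player 1): max(-1, -9, -10) = -1
Root (Player 2): min(12, -1, -8) = -8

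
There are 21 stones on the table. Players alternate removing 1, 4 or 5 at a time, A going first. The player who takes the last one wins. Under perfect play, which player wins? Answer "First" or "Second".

First

Mark each pile size as W (mover wins) or L (mover loses):
i:   0  1  2  3  4  5  6  7  8  9 10 11 12 13 14 15 16 17 18 19 20 21
     L  W  L  W  W  W  W  W  L  W  L  W  W  W  W  W  L  W  L  W  W  W
Position 21 is W, so the first player wins.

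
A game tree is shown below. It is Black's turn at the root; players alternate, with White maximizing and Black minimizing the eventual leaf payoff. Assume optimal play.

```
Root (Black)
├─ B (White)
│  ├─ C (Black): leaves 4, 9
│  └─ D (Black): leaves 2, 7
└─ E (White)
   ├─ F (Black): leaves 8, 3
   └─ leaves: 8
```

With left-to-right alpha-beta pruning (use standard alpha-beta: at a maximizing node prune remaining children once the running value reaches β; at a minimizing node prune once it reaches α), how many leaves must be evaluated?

6

C [α=-∞,β=+∞]: v=4
D [α=4,β=+∞]: v=2 after child 1 ≤ α → α-cutoff, skip 1
B [α=-∞,β=+∞]: v=4
F [α=-∞,β=4]: v=3
E [α=-∞,β=4]: v=8
Root [α=-∞,β=+∞]: v=4
Leaves evaluated: 6 of 7.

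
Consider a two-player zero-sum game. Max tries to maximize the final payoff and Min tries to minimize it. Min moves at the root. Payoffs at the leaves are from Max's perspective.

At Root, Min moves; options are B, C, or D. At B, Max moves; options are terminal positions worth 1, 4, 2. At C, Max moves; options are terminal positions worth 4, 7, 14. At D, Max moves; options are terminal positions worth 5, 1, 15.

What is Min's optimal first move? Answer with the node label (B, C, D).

B

B (Max): max(1, 4, 2) = 4
C (Max): max(4, 7, 14) = 14
D (Max): max(5, 1, 15) = 15
Root (Min): min(4, 14, 15) = 4
Min picks the child with the lowest value: B (value 4).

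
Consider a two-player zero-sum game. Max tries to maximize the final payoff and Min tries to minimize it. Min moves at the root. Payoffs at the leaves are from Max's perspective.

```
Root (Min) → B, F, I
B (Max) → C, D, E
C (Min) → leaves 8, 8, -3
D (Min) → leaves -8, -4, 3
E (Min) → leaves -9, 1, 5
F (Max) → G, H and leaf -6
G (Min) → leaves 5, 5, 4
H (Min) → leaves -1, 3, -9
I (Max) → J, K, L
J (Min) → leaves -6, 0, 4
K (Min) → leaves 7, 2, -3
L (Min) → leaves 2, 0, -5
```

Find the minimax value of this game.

-3

C (Min): min(8, 8, -3) = -3
D (Min): min(-8, -4, 3) = -8
E (Min): min(-9, 1, 5) = -9
B (Max): max(-3, -8, -9) = -3
G (Min): min(5, 5, 4) = 4
H (Min): min(-1, 3, -9) = -9
F (Max): max(4, -9, -6) = 4
J (Min): min(-6, 0, 4) = -6
K (Min): min(7, 2, -3) = -3
L (Min): min(2, 0, -5) = -5
I (Max): max(-6, -3, -5) = -3
Root (Min): min(-3, 4, -3) = -3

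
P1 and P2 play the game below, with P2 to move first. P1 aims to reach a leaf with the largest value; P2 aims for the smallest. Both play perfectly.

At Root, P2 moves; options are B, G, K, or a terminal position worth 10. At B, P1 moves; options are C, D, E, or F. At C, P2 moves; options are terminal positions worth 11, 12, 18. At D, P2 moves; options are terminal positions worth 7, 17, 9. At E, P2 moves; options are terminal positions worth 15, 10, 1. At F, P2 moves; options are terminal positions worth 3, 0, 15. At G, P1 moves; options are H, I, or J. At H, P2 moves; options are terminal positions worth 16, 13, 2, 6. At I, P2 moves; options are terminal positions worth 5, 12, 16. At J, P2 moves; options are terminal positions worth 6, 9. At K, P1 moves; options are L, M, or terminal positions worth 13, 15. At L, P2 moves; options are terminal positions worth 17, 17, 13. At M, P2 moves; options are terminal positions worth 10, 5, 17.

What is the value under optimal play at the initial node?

C (P2): min(11, 12, 18) = 11
D (P2): min(7, 17, 9) = 7
E (P2): min(15, 10, 1) = 1
F (P2): min(3, 0, 15) = 0
B (P1): max(11, 7, 1, 0) = 11
H (P2): min(16, 13, 2, 6) = 2
I (P2): min(5, 12, 16) = 5
J (P2): min(6, 9) = 6
G (P1): max(2, 5, 6) = 6
L (P2): min(17, 17, 13) = 13
M (P2): min(10, 5, 17) = 5
K (P1): max(13, 5, 13, 15) = 15
Root (P2): min(11, 6, 15, 10) = 6

6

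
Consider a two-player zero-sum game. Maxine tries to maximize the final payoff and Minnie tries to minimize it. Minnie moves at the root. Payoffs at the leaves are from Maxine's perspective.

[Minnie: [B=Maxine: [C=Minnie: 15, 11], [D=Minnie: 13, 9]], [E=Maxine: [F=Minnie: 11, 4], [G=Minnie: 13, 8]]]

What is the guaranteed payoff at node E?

F: min(11, 4) = 4
G: min(13, 8) = 8
E: max(4, 8) = 8

8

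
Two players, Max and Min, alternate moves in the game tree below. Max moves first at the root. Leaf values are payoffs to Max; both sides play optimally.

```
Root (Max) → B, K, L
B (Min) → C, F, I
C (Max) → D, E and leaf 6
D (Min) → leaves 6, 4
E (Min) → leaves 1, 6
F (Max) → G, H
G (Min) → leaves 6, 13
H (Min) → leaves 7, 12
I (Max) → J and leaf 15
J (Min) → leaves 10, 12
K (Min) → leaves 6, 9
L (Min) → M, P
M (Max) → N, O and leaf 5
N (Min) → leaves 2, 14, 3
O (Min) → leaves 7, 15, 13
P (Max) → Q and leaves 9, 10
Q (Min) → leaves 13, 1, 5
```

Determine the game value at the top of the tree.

D (Min): min(6, 4) = 4
E (Min): min(1, 6) = 1
C (Max): max(4, 1, 6) = 6
G (Min): min(6, 13) = 6
H (Min): min(7, 12) = 7
F (Max): max(6, 7) = 7
J (Min): min(10, 12) = 10
I (Max): max(10, 15) = 15
B (Min): min(6, 7, 15) = 6
K (Min): min(6, 9) = 6
N (Min): min(2, 14, 3) = 2
O (Min): min(7, 15, 13) = 7
M (Max): max(2, 7, 5) = 7
Q (Min): min(13, 1, 5) = 1
P (Max): max(1, 9, 10) = 10
L (Min): min(7, 10) = 7
Root (Max): max(6, 6, 7) = 7

7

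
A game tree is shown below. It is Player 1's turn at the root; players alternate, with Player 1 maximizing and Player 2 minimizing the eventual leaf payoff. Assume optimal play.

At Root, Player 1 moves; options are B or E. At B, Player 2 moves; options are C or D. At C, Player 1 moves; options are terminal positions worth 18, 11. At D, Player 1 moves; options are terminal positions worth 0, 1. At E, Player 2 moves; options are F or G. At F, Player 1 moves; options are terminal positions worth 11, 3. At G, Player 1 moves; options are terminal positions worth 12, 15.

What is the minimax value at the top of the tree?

C (Player 1): max(18, 11) = 18
D (Player 1): max(0, 1) = 1
B (Player 2): min(18, 1) = 1
F (Player 1): max(11, 3) = 11
G (Player 1): max(12, 15) = 15
E (Player 2): min(11, 15) = 11
Root (Player 1): max(1, 11) = 11

11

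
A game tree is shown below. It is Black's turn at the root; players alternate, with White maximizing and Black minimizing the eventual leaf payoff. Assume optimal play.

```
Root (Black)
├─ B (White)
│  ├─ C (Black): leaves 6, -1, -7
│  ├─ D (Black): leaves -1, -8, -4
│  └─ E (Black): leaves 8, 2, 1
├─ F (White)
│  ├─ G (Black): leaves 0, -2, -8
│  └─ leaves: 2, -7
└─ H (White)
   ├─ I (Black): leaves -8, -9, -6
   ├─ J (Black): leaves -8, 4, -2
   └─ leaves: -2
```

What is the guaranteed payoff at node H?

I: min(-8, -9, -6) = -9
J: min(-8, 4, -2) = -8
H: max(-9, -8, -2) = -2

-2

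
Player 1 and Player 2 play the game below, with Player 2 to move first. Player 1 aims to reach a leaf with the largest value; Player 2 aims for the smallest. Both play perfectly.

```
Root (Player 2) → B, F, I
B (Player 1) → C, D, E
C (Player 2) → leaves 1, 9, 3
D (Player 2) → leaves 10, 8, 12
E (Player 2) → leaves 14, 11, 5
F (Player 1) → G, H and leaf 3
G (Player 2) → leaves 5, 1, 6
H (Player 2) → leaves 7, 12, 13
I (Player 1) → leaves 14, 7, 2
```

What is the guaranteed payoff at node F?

7

G: min(5, 1, 6) = 1
H: min(7, 12, 13) = 7
F: max(1, 7, 3) = 7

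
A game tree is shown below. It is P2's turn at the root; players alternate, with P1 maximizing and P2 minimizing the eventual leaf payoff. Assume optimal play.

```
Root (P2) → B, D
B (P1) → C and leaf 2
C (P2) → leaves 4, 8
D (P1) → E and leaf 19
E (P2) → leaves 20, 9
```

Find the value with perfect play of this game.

C (P2): min(4, 8) = 4
B (P1): max(4, 2) = 4
E (P2): min(20, 9) = 9
D (P1): max(9, 19) = 19
Root (P2): min(4, 19) = 4

4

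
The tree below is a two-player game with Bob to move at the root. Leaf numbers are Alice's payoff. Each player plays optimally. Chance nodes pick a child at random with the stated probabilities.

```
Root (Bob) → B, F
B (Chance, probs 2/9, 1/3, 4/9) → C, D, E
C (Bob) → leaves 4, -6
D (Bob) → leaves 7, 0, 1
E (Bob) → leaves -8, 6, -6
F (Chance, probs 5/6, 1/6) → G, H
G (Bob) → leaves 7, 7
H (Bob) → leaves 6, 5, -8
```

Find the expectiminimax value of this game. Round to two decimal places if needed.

-4.89

C (Bob): min(4, -6) = -6
D (Bob): min(7, 0, 1) = 0
E (Bob): min(-8, 6, -6) = -8
B (Chance): 2/9·-6 + 1/3·0 + 4/9·-8 = -4.89
G (Bob): min(7, 7) = 7
H (Bob): min(6, 5, -8) = -8
F (Chance): 5/6·7 + 1/6·-8 = 4.5
Root (Bob): min(-4.89, 4.5) = -4.89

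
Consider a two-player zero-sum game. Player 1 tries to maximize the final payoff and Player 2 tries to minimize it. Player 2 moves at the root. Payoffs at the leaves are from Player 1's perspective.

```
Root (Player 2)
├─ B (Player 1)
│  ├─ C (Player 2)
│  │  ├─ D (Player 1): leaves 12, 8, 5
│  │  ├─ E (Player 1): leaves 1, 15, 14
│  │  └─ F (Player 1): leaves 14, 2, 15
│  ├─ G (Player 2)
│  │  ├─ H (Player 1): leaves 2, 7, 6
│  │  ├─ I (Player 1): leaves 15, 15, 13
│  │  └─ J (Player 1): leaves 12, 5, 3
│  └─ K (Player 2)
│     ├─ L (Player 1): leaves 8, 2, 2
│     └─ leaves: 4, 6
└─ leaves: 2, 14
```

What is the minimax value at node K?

L: max(8, 2, 2) = 8
K: min(8, 4, 6) = 4

4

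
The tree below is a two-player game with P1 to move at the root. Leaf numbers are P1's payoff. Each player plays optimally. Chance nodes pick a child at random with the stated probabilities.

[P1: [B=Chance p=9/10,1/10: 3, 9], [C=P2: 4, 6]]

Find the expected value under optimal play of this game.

4

B (Chance): 9/10·3 + 1/10·9 = 3.6
C (P2): min(4, 6) = 4
Root (P1): max(3.6, 4) = 4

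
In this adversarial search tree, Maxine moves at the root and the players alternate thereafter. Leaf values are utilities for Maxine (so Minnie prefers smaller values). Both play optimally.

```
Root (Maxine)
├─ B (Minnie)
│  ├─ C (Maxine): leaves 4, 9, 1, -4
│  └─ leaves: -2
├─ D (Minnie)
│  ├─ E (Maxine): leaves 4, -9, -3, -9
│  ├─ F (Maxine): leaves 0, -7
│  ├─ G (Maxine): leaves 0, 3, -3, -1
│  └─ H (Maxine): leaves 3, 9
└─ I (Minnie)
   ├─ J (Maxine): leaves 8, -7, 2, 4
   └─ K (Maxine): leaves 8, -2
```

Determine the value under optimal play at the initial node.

C (Maxine): max(4, 9, 1, -4) = 9
B (Minnie): min(9, -2) = -2
E (Maxine): max(4, -9, -3, -9) = 4
F (Maxine): max(0, -7) = 0
G (Maxine): max(0, 3, -3, -1) = 3
H (Maxine): max(3, 9) = 9
D (Minnie): min(4, 0, 3, 9) = 0
J (Maxine): max(8, -7, 2, 4) = 8
K (Maxine): max(8, -2) = 8
I (Minnie): min(8, 8) = 8
Root (Maxine): max(-2, 0, 8) = 8

8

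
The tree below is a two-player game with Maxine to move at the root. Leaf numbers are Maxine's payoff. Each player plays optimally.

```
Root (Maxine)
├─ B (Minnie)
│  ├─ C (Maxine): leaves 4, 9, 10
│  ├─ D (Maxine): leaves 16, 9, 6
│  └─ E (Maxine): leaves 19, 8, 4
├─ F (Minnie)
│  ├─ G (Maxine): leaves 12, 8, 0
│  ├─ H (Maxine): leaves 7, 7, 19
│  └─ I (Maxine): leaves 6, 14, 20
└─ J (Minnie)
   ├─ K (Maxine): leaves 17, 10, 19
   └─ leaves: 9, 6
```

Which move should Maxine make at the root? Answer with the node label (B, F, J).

C (Maxine): max(4, 9, 10) = 10
D (Maxine): max(16, 9, 6) = 16
E (Maxine): max(19, 8, 4) = 19
B (Minnie): min(10, 16, 19) = 10
G (Maxine): max(12, 8, 0) = 12
H (Maxine): max(7, 7, 19) = 19
I (Maxine): max(6, 14, 20) = 20
F (Minnie): min(12, 19, 20) = 12
K (Maxine): max(17, 10, 19) = 19
J (Minnie): min(19, 9, 6) = 6
Root (Maxine): max(10, 12, 6) = 12
Maxine picks the child with the highest value: F (value 12).

F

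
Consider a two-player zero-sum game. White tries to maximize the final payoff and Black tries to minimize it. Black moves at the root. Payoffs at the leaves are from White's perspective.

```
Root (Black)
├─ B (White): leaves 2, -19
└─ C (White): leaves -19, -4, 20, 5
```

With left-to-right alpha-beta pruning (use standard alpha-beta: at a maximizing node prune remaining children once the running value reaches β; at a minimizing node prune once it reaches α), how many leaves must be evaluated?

5

B [α=-∞,β=+∞]: v=2
C [α=-∞,β=2]: v=20 after child 3 ≥ β → β-cutoff, skip 1
Root [α=-∞,β=+∞]: v=2
Leaves evaluated: 5 of 6.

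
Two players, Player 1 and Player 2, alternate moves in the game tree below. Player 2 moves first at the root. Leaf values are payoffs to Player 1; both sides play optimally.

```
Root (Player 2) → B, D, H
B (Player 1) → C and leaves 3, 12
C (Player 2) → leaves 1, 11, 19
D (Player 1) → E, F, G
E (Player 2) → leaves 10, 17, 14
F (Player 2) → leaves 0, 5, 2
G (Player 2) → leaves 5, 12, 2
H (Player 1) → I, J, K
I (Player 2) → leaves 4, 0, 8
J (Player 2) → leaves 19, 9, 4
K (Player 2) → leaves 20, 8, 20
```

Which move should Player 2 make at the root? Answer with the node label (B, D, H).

C (Player 2): min(1, 11, 19) = 1
B (Player 1): max(1, 3, 12) = 12
E (Player 2): min(10, 17, 14) = 10
F (Player 2): min(0, 5, 2) = 0
G (Player 2): min(5, 12, 2) = 2
D (Player 1): max(10, 0, 2) = 10
I (Player 2): min(4, 0, 8) = 0
J (Player 2): min(19, 9, 4) = 4
K (Player 2): min(20, 8, 20) = 8
H (Player 1): max(0, 4, 8) = 8
Root (Player 2): min(12, 10, 8) = 8
Player 2 picks the child with the lowest value: H (value 8).

H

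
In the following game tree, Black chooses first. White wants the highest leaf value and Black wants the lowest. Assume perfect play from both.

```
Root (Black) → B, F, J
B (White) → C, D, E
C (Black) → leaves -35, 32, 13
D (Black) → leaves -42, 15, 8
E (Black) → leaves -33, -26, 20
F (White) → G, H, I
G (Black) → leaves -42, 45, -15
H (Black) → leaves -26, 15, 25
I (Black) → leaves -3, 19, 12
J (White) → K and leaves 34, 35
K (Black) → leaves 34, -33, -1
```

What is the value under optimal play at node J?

35

K: min(34, -33, -1) = -33
J: max(-33, 34, 35) = 35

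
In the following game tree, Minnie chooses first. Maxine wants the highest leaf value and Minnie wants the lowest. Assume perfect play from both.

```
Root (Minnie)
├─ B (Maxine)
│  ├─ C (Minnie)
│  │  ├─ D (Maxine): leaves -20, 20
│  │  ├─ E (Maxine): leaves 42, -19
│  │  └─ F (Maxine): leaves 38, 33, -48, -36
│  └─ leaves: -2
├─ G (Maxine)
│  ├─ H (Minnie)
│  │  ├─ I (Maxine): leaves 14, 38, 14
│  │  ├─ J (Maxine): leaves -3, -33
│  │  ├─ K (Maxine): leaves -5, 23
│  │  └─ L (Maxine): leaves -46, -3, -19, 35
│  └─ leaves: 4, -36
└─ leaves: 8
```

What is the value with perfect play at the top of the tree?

D (Maxine): max(-20, 20) = 20
E (Maxine): max(42, -19) = 42
F (Maxine): max(38, 33, -48, -36) = 38
C (Minnie): min(20, 42, 38) = 20
B (Maxine): max(20, -2) = 20
I (Maxine): max(14, 38, 14) = 38
J (Maxine): max(-3, -33) = -3
K (Maxine): max(-5, 23) = 23
L (Maxine): max(-46, -3, -19, 35) = 35
H (Minnie): min(38, -3, 23, 35) = -3
G (Maxine): max(-3, 4, -36) = 4
Root (Minnie): min(20, 4, 8) = 4

4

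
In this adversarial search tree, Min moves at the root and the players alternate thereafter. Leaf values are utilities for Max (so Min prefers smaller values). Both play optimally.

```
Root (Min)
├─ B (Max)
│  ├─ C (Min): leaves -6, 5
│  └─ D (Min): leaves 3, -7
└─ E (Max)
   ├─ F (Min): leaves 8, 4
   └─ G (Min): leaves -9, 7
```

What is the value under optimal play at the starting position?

-6

C (Min): min(-6, 5) = -6
D (Min): min(3, -7) = -7
B (Max): max(-6, -7) = -6
F (Min): min(8, 4) = 4
G (Min): min(-9, 7) = -9
E (Max): max(4, -9) = 4
Root (Min): min(-6, 4) = -6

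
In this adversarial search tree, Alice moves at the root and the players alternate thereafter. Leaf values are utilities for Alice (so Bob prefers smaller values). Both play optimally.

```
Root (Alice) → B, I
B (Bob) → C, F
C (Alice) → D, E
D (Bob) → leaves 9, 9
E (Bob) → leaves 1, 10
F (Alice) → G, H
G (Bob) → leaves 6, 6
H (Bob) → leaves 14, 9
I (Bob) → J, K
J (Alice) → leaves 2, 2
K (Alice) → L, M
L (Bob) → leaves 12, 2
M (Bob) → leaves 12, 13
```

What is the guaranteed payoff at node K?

L: min(12, 2) = 2
M: min(12, 13) = 12
K: max(2, 12) = 12

12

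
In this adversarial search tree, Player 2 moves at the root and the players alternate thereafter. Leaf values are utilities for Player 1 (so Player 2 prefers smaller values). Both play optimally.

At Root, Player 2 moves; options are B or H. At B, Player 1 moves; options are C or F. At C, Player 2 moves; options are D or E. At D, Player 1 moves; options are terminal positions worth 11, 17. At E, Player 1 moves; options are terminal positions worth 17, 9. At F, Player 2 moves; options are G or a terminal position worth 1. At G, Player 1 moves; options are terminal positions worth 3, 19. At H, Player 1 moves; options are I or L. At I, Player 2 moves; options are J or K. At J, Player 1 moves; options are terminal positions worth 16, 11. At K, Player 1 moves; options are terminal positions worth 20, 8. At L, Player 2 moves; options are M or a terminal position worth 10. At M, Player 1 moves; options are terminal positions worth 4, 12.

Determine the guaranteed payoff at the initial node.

D (Player 1): max(11, 17) = 17
E (Player 1): max(17, 9) = 17
C (Player 2): min(17, 17) = 17
G (Player 1): max(3, 19) = 19
F (Player 2): min(19, 1) = 1
B (Player 1): max(17, 1) = 17
J (Player 1): max(16, 11) = 16
K (Player 1): max(20, 8) = 20
I (Player 2): min(16, 20) = 16
M (Player 1): max(4, 12) = 12
L (Player 2): min(12, 10) = 10
H (Player 1): max(16, 10) = 16
Root (Player 2): min(17, 16) = 16

16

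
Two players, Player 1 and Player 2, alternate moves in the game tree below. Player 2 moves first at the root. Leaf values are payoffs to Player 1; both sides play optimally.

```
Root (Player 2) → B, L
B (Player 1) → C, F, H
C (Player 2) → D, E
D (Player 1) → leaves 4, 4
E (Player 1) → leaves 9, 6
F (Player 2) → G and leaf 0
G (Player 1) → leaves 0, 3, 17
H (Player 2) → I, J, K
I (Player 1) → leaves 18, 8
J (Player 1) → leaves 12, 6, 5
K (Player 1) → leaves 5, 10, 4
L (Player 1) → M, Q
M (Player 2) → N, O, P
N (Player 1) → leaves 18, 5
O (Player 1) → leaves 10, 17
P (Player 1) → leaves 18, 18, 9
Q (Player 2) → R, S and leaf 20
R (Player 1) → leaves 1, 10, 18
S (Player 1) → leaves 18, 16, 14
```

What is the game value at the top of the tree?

10

D (Player 1): max(4, 4) = 4
E (Player 1): max(9, 6) = 9
C (Player 2): min(4, 9) = 4
G (Player 1): max(0, 3, 17) = 17
F (Player 2): min(17, 0) = 0
I (Player 1): max(18, 8) = 18
J (Player 1): max(12, 6, 5) = 12
K (Player 1): max(5, 10, 4) = 10
H (Player 2): min(18, 12, 10) = 10
B (Player 1): max(4, 0, 10) = 10
N (Player 1): max(18, 5) = 18
O (Player 1): max(10, 17) = 17
P (Player 1): max(18, 18, 9) = 18
M (Player 2): min(18, 17, 18) = 17
R (Player 1): max(1, 10, 18) = 18
S (Player 1): max(18, 16, 14) = 18
Q (Player 2): min(18, 18, 20) = 18
L (Player 1): max(17, 18) = 18
Root (Player 2): min(10, 18) = 10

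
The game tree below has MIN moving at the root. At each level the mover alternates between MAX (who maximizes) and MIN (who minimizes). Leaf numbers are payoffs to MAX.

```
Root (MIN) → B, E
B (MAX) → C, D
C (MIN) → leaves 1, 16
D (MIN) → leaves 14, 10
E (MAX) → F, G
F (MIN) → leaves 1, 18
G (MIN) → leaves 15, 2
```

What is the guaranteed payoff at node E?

2

F: min(1, 18) = 1
G: min(15, 2) = 2
E: max(1, 2) = 2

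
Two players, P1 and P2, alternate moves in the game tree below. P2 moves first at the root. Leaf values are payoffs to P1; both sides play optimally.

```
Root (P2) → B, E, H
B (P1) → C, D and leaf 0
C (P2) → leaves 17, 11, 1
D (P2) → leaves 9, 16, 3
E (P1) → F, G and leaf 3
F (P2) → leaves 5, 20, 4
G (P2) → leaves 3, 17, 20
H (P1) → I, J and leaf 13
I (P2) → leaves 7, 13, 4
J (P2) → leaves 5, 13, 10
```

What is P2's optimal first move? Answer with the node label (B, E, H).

B

C (P2): min(17, 11, 1) = 1
D (P2): min(9, 16, 3) = 3
B (P1): max(1, 3, 0) = 3
F (P2): min(5, 20, 4) = 4
G (P2): min(3, 17, 20) = 3
E (P1): max(4, 3, 3) = 4
I (P2): min(7, 13, 4) = 4
J (P2): min(5, 13, 10) = 5
H (P1): max(4, 5, 13) = 13
Root (P2): min(3, 4, 13) = 3
P2 picks the child with the lowest value: B (value 3).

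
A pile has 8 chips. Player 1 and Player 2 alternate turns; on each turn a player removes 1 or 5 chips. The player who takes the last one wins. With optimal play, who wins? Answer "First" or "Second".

Mark each pile size as W (mover wins) or L (mover loses):
i:   0  1  2  3  4  5  6  7  8
     L  W  L  W  L  W  L  W  L
Position 8 is L, so the second player wins.

Second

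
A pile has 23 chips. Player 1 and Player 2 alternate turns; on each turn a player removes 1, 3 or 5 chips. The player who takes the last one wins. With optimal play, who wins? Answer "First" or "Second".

Compute winning (W) and losing (L) positions by backward induction:
i:   0  1  2  3  4  5  6  7  8  9 10 11 12 13 14 15 16 17 18 19 20 21 22 23
     L  W  L  W  L  W  L  W  L  W  L  W  L  W  L  W  L  W  L  W  L  W  L  W
Position 23 is W, so the first player wins.

First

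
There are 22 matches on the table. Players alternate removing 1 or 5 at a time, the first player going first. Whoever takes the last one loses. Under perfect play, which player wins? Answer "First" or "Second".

Positions where the player to move wins (W) vs loses (L):
i:   0  1  2  3  4  5  6  7  8  9 10 11 12 13 14 15 16 17 18 19 20 21 22
     W  L  W  L  W  L  W  L  W  L  W  L  W  L  W  L  W  L  W  L  W  L  W
Position 22 is W, so the first player wins.

First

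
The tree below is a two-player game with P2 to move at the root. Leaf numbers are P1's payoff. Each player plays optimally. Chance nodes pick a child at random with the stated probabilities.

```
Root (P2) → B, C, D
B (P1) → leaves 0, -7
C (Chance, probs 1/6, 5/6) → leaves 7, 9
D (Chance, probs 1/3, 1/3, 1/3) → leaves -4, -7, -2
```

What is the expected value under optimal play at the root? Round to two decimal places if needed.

B (P1): max(0, -7) = 0
C (Chance): 1/6·7 + 5/6·9 = 8.67
D (Chance): 1/3·-4 + 1/3·-7 + 1/3·-2 = -4.33
Root (P2): min(0, 8.67, -4.33) = -4.33

-4.33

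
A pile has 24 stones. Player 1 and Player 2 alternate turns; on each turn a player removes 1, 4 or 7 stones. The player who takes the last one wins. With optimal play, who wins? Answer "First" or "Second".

Second

Mark each pile size as W (mover wins) or L (mover loses):
i:   0  1  2  3  4  5  6  7  8  9 10 11 12 13 14 15 16 17 18 19 20 21 22 23 24
     L  W  L  W  W  L  W  W  L  W  L  W  W  L  W  W  L  W  L  W  W  L  W  W  L
Position 24 is L, so the second player wins.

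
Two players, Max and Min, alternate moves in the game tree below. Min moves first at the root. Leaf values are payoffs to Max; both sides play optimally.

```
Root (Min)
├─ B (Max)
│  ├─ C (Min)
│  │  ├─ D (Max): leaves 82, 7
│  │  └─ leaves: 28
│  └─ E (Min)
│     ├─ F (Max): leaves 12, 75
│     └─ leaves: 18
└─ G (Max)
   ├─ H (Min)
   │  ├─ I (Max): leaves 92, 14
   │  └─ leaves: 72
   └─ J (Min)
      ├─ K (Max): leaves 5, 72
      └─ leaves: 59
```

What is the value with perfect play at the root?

D (Max): max(82, 7) = 82
C (Min): min(82, 28) = 28
F (Max): max(12, 75) = 75
E (Min): min(75, 18) = 18
B (Max): max(28, 18) = 28
I (Max): max(92, 14) = 92
H (Min): min(92, 72) = 72
K (Max): max(5, 72) = 72
J (Min): min(72, 59) = 59
G (Max): max(72, 59) = 72
Root (Min): min(28, 72) = 28

28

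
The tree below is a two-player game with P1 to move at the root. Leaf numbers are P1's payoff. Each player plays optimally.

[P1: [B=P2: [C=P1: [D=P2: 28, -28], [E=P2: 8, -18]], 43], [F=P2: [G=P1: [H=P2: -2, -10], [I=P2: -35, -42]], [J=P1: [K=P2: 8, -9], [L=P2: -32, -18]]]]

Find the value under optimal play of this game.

-10

D (P2): min(28, -28) = -28
E (P2): min(8, -18) = -18
C (P1): max(-28, -18) = -18
B (P2): min(-18, 43) = -18
H (P2): min(-2, -10) = -10
I (P2): min(-35, -42) = -42
G (P1): max(-10, -42) = -10
K (P2): min(8, -9) = -9
L (P2): min(-32, -18) = -32
J (P1): max(-9, -32) = -9
F (P2): min(-10, -9) = -10
Root (P1): max(-18, -10) = -10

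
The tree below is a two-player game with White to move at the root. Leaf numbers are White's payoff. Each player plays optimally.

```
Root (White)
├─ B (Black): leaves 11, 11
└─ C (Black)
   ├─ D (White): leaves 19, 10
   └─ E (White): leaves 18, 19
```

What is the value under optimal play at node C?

19

D: max(19, 10) = 19
E: max(18, 19) = 19
C: min(19, 19) = 19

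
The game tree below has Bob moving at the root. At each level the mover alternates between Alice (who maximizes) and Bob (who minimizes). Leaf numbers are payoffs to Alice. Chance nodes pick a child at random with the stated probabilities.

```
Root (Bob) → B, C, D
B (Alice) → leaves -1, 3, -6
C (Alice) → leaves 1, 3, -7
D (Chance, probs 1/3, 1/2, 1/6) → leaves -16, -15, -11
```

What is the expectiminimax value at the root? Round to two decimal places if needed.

B (Alice): max(-1, 3, -6) = 3
C (Alice): max(1, 3, -7) = 3
D (Chance): 1/3·-16 + 1/2·-15 + 1/6·-11 = -14.67
Root (Bob): min(3, 3, -14.67) = -14.67

-14.67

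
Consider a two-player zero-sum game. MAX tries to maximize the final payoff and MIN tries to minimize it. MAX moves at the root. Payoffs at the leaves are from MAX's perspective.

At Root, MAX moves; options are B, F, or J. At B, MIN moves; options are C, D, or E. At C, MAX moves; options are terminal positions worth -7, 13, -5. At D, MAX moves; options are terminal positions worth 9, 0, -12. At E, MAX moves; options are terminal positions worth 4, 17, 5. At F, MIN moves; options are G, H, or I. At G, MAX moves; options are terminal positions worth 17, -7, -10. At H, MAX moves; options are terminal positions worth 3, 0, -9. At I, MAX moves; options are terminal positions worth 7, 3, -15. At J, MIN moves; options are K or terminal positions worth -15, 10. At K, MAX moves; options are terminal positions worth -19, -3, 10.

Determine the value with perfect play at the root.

9

C (MAX): max(-7, 13, -5) = 13
D (MAX): max(9, 0, -12) = 9
E (MAX): max(4, 17, 5) = 17
B (MIN): min(13, 9, 17) = 9
G (MAX): max(17, -7, -10) = 17
H (MAX): max(3, 0, -9) = 3
I (MAX): max(7, 3, -15) = 7
F (MIN): min(17, 3, 7) = 3
K (MAX): max(-19, -3, 10) = 10
J (MIN): min(10, -15, 10) = -15
Root (MAX): max(9, 3, -15) = 9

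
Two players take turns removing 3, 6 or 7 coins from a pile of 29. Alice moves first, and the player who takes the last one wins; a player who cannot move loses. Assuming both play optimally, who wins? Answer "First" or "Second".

Compute winning (W) and losing (L) positions by backward induction:
i:   0  1  2  3  4  5  6  7  8  9 10 11 12 13 14 15 16 17 18 19 20 21 22 23 24 25 26 27 28 29
     L  L  L  W  W  W  W  W  W  W  L  L  L  W  W  W  W  W  W  W  L  L  L  W  W  W  W  W  W  W
Position 29 is W, so the first player wins.

First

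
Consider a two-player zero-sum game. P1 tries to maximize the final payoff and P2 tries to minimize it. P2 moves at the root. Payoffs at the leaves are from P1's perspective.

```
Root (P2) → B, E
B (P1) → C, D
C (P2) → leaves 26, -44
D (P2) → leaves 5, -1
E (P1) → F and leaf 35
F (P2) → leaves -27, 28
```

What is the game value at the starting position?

C (P2): min(26, -44) = -44
D (P2): min(5, -1) = -1
B (P1): max(-44, -1) = -1
F (P2): min(-27, 28) = -27
E (P1): max(-27, 35) = 35
Root (P2): min(-1, 35) = -1

-1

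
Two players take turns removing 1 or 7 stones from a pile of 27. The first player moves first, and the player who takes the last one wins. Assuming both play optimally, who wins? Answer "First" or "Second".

First

Compute winning (W) and losing (L) positions by backward induction:
i:   0  1  2  3  4  5  6  7  8  9 10 11 12 13 14 15 16 17 18 19 20 21 22 23 24 25 26 27
     L  W  L  W  L  W  L  W  L  W  L  W  L  W  L  W  L  W  L  W  L  W  L  W  L  W  L  W
Position 27 is W, so the first player wins.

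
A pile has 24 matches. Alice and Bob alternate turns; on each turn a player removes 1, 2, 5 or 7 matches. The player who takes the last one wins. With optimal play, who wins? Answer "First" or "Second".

Second

Positions where the player to move wins (W) vs loses (L):
i:   0  1  2  3  4  5  6  7  8  9 10 11 12 13 14 15 16 17 18 19 20 21 22 23 24
     L  W  W  L  W  W  L  W  W  L  W  W  L  W  W  L  W  W  L  W  W  L  W  W  L
Position 24 is L, so the second player wins.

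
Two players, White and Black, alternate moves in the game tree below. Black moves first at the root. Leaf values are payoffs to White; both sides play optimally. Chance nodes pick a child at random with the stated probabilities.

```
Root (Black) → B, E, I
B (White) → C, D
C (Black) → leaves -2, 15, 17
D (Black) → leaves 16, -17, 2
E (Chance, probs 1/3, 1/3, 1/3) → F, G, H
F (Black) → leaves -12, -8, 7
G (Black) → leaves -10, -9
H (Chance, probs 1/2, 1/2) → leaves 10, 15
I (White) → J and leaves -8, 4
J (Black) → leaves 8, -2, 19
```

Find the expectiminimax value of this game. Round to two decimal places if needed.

-3.17

C (Black): min(-2, 15, 17) = -2
D (Black): min(16, -17, 2) = -17
B (White): max(-2, -17) = -2
F (Black): min(-12, -8, 7) = -12
G (Black): min(-10, -9) = -10
H (Chance): 1/2·10 + 1/2·15 = 12.5
E (Chance): 1/3·-12 + 1/3·-10 + 1/3·12.5 = -3.17
J (Black): min(8, -2, 19) = -2
I (White): max(-2, -8, 4) = 4
Root (Black): min(-2, -3.17, 4) = -3.17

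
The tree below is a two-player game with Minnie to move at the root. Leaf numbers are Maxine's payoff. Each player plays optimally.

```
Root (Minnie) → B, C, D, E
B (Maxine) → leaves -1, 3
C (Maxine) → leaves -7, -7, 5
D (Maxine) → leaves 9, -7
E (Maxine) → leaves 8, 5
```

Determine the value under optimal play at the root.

B (Maxine): max(-1, 3) = 3
C (Maxine): max(-7, -7, 5) = 5
D (Maxine): max(9, -7) = 9
E (Maxine): max(8, 5) = 8
Root (Minnie): min(3, 5, 9, 8) = 3

3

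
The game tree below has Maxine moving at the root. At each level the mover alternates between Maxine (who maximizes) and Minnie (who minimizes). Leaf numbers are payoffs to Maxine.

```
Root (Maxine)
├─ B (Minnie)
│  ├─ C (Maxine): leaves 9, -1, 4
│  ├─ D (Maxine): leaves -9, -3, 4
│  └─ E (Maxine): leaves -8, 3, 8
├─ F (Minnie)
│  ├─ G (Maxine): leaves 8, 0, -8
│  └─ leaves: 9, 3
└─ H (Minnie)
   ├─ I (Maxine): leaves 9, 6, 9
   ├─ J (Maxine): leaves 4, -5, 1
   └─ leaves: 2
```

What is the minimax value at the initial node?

4

C (Maxine): max(9, -1, 4) = 9
D (Maxine): max(-9, -3, 4) = 4
E (Maxine): max(-8, 3, 8) = 8
B (Minnie): min(9, 4, 8) = 4
G (Maxine): max(8, 0, -8) = 8
F (Minnie): min(8, 9, 3) = 3
I (Maxine): max(9, 6, 9) = 9
J (Maxine): max(4, -5, 1) = 4
H (Minnie): min(9, 4, 2) = 2
Root (Maxine): max(4, 3, 2) = 4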